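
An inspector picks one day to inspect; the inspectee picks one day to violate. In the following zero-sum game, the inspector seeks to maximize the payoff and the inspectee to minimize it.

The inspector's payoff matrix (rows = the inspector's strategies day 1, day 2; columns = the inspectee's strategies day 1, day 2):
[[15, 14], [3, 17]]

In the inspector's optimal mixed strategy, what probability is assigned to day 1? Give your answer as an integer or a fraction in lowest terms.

14/15

Row minima are 14 and 3, so the inspector's maximin is 14; column maxima are 15 and 17, so the inspectee's minimax is 15. These differ, so the equilibrium is in mixed strategies.
Let the inspector play day 1 with probability p. The inspectee is indifferent when 15p + 3(1−p) = 14p + 17(1−p), giving p = 14/15.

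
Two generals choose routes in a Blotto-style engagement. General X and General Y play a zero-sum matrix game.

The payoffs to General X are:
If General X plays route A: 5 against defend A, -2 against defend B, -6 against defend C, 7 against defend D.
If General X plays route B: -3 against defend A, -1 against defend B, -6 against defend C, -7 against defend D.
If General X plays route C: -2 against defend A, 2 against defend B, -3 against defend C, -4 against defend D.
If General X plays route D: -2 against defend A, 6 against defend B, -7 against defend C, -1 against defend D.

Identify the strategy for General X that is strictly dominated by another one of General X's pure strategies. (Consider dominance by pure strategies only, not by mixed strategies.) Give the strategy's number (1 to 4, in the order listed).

2

Compare route B with route C: -2 > -3, 2 > -1, -3 > -6, -4 > -7.
So route C strictly dominates route B for General X; route B is strictly dominated.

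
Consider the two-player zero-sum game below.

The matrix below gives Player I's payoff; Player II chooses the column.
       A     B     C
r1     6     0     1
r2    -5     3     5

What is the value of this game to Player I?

Column C is strictly dominated by B for Player II (it gives Player I more in every row).
The remaining 2×2 game on (r1, r2) × (A, B) has no saddle point. Let Player I play r1 with probability p; indifference gives 6p − 5(1−p) = 3(1−p), so p = 4/7.
Similarly Player II's optimal q on A is 3/14, and the value is 6·(3/14) + (0)·(11/14) = 9/7.

9/7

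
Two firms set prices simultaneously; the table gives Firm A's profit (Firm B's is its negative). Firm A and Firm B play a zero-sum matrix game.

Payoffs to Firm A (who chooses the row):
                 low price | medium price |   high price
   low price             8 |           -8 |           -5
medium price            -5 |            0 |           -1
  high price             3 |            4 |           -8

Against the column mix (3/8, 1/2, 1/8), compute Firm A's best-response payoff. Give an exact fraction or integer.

17/8

low price: (8)·(3/8) + (-8)·(1/2) + (-5)·(1/8) = -13/8.
medium price: (-5)·(3/8) + (0)·(1/2) + (-1)·(1/8) = -2.
high price: (3)·(3/8) + (4)·(1/2) + (-8)·(1/8) = 17/8.
The best pure response is high price with expected payoff 17/8.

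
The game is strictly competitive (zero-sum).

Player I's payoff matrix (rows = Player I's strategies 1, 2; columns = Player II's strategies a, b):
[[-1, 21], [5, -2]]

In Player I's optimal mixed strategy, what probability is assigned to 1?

Row minima are -1 and -2, so Player I's maximin is -1; column maxima are 5 and 21, so Player II's minimax is 5. These differ, so the equilibrium is in mixed strategies.
Let Player I play 1 with probability p. Player II is indifferent when −p + 5(1−p) = 21p − 2(1−p), giving p = 7/29.

7/29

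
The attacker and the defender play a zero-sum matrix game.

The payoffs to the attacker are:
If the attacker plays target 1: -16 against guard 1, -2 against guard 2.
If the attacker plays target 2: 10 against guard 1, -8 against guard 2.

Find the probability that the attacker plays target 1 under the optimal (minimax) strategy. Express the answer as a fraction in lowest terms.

Row minima are -16 and -8, so the attacker's maximin is -8; column maxima are 10 and -2, so the defender's minimax is -2. These differ, so the equilibrium is in mixed strategies.
Let the attacker play target 1 with probability p. The defender is indifferent when −16p + 10(1−p) = −2p − 8(1−p), giving p = 9/16.

9/16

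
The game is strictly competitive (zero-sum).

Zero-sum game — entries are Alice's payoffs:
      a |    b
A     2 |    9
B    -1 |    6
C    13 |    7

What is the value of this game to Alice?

Row B is strictly dominated by row A, so Alice never plays it.
The remaining 2×2 game on (A, C) × (a, b) has no saddle point. Let Alice play A with probability p; indifference gives 2p + 13(1−p) = 9p + 7(1−p), so p = 6/13.
Similarly Bob's optimal q on a is 2/13, and the value is 2·(2/13) + (9)·(11/13) = 103/13.

103/13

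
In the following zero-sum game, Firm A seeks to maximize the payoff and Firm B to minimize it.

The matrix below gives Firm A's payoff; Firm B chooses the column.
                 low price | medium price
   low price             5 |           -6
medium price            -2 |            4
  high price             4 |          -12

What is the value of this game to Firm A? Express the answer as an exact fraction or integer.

Row high price is strictly dominated by row low price, so Firm A never plays it.
The remaining 2×2 game on (low price, medium price) × (low price, medium price) has no saddle point. Let Firm A play low price with probability p; indifference gives 5p − 2(1−p) = −6p + 4(1−p), so p = 6/17.
Similarly Firm B's optimal q on low price is 10/17, and the value is 5·(10/17) + (-6)·(7/17) = 8/17.

8/17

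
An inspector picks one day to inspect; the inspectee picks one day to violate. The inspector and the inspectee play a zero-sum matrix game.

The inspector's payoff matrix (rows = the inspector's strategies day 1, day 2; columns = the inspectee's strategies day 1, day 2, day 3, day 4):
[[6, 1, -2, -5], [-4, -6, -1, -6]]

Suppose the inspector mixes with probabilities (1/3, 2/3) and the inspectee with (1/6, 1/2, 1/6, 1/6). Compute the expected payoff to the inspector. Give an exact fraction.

-28/9

Against (1/6, 1/2, 1/6, 1/6), each row's expected payoff is day 1: 1/3; day 2: -29/6.
Taking the (1/3, 2/3)-weighted average: (1/3)·(1/3) + (2/3)·(-29/6) = -28/9.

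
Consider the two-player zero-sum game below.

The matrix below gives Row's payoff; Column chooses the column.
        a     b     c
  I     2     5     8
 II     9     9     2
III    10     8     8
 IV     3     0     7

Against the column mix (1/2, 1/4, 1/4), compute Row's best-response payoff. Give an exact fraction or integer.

I: (2)·(1/2) + (5)·(1/4) + (8)·(1/4) = 17/4.
II: (9)·(1/2) + (9)·(1/4) + (2)·(1/4) = 29/4.
III: (10)·(1/2) + (8)·(1/4) + (8)·(1/4) = 9.
IV: (3)·(1/2) + (0)·(1/4) + (7)·(1/4) = 13/4.
The best pure response is III with expected payoff 9.

9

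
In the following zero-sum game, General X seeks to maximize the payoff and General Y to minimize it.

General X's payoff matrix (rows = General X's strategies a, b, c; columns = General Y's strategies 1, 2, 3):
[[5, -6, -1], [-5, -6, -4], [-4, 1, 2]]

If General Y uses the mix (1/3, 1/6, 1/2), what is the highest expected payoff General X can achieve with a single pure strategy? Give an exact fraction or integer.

1/6

a: (5)·(1/3) + (-6)·(1/6) + (-1)·(1/2) = 1/6.
b: (-5)·(1/3) + (-6)·(1/6) + (-4)·(1/2) = -14/3.
c: (-4)·(1/3) + (1)·(1/6) + (2)·(1/2) = -1/6.
The best pure response is a with expected payoff 1/6.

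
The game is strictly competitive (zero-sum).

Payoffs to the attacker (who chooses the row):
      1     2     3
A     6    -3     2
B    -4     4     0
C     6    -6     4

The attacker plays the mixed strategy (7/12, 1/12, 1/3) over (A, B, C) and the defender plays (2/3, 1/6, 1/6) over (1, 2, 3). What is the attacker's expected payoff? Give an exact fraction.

79/24

Against (2/3, 1/6, 1/6), each row's expected payoff is A: 23/6; B: -2; C: 11/3.
Taking the (7/12, 1/12, 1/3)-weighted average: (7/12)·(23/6) + (1/12)·(-2) + (1/3)·(11/3) = 79/24.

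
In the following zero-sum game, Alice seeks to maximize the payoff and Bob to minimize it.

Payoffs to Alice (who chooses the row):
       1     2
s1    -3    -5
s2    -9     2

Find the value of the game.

Row minima are -5 and -9, so Alice's maximin is -5; column maxima are -3 and 2, so Bob's minimax is -3. These differ, so the equilibrium is in mixed strategies.
Let Alice play s1 with probability p. Bob is indifferent when −3p − 9(1−p) = −5p + 2(1−p), giving p = 11/13.
Let Bob play 1 with probability q. Alice is indifferent when −3q − 5(1−q) = −9q + 2(1−q), giving q = 7/13.
The value is -3·(7/13) + (-5)·(6/13) = -51/13.

-51/13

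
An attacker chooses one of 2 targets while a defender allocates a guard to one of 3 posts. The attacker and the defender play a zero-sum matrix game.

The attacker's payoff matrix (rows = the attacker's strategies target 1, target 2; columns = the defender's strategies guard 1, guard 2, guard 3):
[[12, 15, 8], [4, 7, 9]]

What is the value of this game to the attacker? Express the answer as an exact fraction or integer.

Column guard 2 is strictly dominated by guard 1 for the defender (it gives the attacker more in every row).
The remaining 2×2 game on (target 1, target 2) × (guard 1, guard 3) has no saddle point. Let the attacker play target 1 with probability p; indifference gives 12p + 4(1−p) = 8p + 9(1−p), so p = 5/9.
Similarly the defender's optimal q on guard 1 is 1/9, and the value is 12·(1/9) + (8)·(8/9) = 76/9.

76/9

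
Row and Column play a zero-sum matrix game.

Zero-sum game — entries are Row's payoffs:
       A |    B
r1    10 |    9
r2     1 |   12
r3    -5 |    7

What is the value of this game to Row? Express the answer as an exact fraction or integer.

37/4

Row r3 is strictly dominated by row r2, so Row never plays it.
The remaining 2×2 game on (r1, r2) × (A, B) has no saddle point. Let Row play r1 with probability p; indifference gives 10p + (1−p) = 9p + 12(1−p), so p = 11/12.
Similarly Column's optimal q on A is 1/4, and the value is 10·(1/4) + (9)·(3/4) = 37/4.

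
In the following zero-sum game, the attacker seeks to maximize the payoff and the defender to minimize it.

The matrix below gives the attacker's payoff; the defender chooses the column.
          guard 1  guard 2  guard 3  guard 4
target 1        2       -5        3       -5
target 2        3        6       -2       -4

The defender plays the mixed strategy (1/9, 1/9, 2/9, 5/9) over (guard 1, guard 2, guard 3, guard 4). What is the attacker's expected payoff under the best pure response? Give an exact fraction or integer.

target 1: (2)·(1/9) + (-5)·(1/9) + (3)·(2/9) + (-5)·(5/9) = -22/9.
target 2: (3)·(1/9) + (6)·(1/9) + (-2)·(2/9) + (-4)·(5/9) = -5/3.
The best pure response is target 2 with expected payoff -5/3.

-5/3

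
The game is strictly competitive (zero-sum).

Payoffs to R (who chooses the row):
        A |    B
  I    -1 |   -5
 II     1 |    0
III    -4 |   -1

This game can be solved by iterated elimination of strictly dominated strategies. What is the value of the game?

Row I is strictly dominated by row II (1>-1, 0>-5); eliminate I.
Row III is strictly dominated by row II (1>-4, 0>-1); eliminate III.
Column A is strictly dominated by B for C (0<1); eliminate A.
Only (II, B) remains, with payoff 0.

0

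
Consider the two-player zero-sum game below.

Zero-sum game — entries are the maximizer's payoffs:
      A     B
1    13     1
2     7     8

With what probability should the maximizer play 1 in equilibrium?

Row minima are 1 and 7, so the maximizer's maximin is 7; column maxima are 13 and 8, so the minimizer's minimax is 8. These differ, so the equilibrium is in mixed strategies.
Let the maximizer play 1 with probability p. The minimizer is indifferent when 13p + 7(1−p) = p + 8(1−p), giving p = 1/13.

1/13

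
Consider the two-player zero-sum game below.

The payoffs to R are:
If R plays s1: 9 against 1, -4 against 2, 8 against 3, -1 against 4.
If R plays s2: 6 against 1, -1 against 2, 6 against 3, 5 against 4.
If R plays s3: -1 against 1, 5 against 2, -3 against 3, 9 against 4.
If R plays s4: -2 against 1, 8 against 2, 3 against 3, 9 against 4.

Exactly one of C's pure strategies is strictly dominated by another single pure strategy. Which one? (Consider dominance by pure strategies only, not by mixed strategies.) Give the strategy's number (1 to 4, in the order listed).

C prefers columns that give R less. Compare 4 with 2: -4 < -1, -1 < 5, 5 < 9, 8 < 9.
So 2 strictly dominates 4 for C; 4 is strictly dominated.

4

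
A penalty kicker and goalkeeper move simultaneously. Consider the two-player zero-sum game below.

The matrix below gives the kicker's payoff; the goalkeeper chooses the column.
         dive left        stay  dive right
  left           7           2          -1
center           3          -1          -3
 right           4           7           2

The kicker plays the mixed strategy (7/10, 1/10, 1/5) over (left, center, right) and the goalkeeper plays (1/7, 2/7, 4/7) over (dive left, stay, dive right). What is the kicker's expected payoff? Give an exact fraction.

9/7

Against (1/7, 2/7, 4/7), each row's expected payoff is left: 1; center: -11/7; right: 26/7.
Taking the (7/10, 1/10, 1/5)-weighted average: (7/10)·(1) + (1/10)·(-11/7) + (1/5)·(26/7) = 9/7.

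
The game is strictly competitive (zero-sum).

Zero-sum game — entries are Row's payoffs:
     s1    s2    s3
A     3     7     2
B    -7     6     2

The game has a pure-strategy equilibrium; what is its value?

Row minima: 2, -7 → Row's maximin is 2.
Column maxima: 3, 7, 2 → Column's minimax is 2.
They coincide at (A, s3), so the value is 2.

2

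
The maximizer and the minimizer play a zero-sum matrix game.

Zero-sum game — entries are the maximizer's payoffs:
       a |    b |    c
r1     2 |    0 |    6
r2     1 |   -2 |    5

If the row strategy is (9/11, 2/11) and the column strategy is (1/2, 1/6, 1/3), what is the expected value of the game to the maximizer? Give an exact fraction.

Against (1/2, 1/6, 1/3), each row's expected payoff is r1: 3; r2: 11/6.
Taking the (9/11, 2/11)-weighted average: (9/11)·(3) + (2/11)·(11/6) = 92/33.

92/33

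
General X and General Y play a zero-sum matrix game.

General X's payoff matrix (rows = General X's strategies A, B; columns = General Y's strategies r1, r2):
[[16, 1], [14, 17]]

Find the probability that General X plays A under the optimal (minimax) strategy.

1/6

Row minima are 1 and 14, so General X's maximin is 14; column maxima are 16 and 17, so General Y's minimax is 16. These differ, so the equilibrium is in mixed strategies.
Let General X play A with probability p. General Y is indifferent when 16p + 14(1−p) = p + 17(1−p), giving p = 1/6.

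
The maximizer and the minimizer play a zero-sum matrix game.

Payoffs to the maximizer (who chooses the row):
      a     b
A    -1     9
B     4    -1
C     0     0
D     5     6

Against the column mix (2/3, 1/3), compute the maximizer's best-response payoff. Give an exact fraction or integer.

16/3

A: (-1)·(2/3) + (9)·(1/3) = 7/3.
B: (4)·(2/3) + (-1)·(1/3) = 7/3.
C: (0)·(2/3) + (0)·(1/3) = 0.
D: (5)·(2/3) + (6)·(1/3) = 16/3.
The best pure response is D with expected payoff 16/3.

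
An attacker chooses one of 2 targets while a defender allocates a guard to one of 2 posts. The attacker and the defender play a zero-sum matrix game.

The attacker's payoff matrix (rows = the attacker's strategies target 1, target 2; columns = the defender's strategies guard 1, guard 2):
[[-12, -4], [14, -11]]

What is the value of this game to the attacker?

-188/33

Row minima are -12 and -11, so the attacker's maximin is -11; column maxima are 14 and -4, so the defender's minimax is -4. These differ, so the equilibrium is in mixed strategies.
Let the attacker play target 1 with probability p. The defender is indifferent when −12p + 14(1−p) = −4p − 11(1−p), giving p = 25/33.
Let the defender play guard 1 with probability q. The attacker is indifferent when −12q − 4(1−q) = 14q − 11(1−q), giving q = 7/33.
The value is -12·(7/33) + (-4)·(26/33) = -188/33.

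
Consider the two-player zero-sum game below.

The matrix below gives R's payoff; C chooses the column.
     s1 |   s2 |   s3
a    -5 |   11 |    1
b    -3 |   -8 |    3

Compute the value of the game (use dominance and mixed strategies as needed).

Column s3 is strictly dominated by s1 for C (it gives R more in every row).
The remaining 2×2 game on (a, b) × (s1, s2) has no saddle point. Let R play a with probability p; indifference gives −5p − 3(1−p) = 11p − 8(1−p), so p = 5/21.
Similarly C's optimal q on s1 is 19/21, and the value is -5·(19/21) + (11)·(2/21) = -73/21.

-73/21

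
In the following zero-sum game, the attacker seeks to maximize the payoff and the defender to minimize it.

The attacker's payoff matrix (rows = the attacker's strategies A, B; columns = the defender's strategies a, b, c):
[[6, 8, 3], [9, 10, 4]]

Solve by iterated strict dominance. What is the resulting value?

Column b is strictly dominated by a for the defender (6<8, 9<10); eliminate b.
Row A is strictly dominated by row B (9>6, 4>3); eliminate A.
Column a is strictly dominated by c for the defender (4<9); eliminate a.
Only (B, c) remains, with payoff 4.

4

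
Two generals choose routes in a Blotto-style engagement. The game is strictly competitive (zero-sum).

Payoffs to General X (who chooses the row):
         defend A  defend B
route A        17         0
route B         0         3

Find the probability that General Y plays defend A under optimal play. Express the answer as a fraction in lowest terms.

3/20

Row minima are 0 and 0, so General X's maximin is 0; column maxima are 17 and 3, so General Y's minimax is 3. These differ, so the equilibrium is in mixed strategies.
Let General Y play defend A with probability q. General X is indifferent when 17q = 3(1−q), giving q = 3/20.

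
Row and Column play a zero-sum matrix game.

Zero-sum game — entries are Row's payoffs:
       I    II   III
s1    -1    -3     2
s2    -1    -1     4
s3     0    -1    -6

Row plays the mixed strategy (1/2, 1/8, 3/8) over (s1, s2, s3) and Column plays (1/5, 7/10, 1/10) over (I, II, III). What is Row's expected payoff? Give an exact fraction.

-8/5

Against (1/5, 7/10, 1/10), each row's expected payoff is s1: -21/10; s2: -1/2; s3: -13/10.
Taking the (1/2, 1/8, 3/8)-weighted average: (1/2)·(-21/10) + (1/8)·(-1/2) + (3/8)·(-13/10) = -8/5.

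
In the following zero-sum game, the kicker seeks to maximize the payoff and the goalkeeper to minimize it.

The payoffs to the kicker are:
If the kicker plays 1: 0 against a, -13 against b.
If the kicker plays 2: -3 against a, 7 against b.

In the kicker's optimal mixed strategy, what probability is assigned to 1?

Row minima are -13 and -3, so the kicker's maximin is -3; column maxima are 0 and 7, so the goalkeeper's minimax is 0. These differ, so the equilibrium is in mixed strategies.
Let the kicker play 1 with probability p. The goalkeeper is indifferent when −3(1−p) = −13p + 7(1−p), giving p = 10/23.

10/23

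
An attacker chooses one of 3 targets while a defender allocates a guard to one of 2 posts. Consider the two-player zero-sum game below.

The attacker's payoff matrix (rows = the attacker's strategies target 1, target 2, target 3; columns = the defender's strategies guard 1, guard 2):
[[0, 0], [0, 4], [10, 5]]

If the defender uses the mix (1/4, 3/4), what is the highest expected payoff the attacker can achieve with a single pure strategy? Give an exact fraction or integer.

target 1: (0)·(1/4) + (0)·(3/4) = 0.
target 2: (0)·(1/4) + (4)·(3/4) = 3.
target 3: (10)·(1/4) + (5)·(3/4) = 25/4.
The best pure response is target 3 with expected payoff 25/4.

25/4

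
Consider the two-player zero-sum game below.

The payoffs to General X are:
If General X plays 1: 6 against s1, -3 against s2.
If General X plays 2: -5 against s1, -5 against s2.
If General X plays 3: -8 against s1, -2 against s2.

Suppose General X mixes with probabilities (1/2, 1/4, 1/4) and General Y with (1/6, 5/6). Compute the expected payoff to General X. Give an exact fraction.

-11/4

Against (1/6, 5/6), each row's expected payoff is 1: -3/2; 2: -5; 3: -3.
Taking the (1/2, 1/4, 1/4)-weighted average: (1/2)·(-3/2) + (1/4)·(-5) + (1/4)·(-3) = -11/4.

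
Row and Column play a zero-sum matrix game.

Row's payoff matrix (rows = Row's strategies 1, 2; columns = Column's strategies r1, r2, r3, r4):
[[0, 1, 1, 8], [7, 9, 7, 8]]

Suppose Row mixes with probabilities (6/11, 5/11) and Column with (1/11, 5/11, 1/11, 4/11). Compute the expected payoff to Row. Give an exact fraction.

Against (1/11, 5/11, 1/11, 4/11), each row's expected payoff is 1: 38/11; 2: 91/11.
Taking the (6/11, 5/11)-weighted average: (6/11)·(38/11) + (5/11)·(91/11) = 683/121.

683/121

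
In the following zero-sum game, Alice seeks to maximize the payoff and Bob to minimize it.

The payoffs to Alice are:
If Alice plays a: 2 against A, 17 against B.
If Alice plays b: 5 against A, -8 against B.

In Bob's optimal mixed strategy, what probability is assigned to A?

25/28

Row minima are 2 and -8, so Alice's maximin is 2; column maxima are 5 and 17, so Bob's minimax is 5. These differ, so the equilibrium is in mixed strategies.
Let Bob play A with probability q. Alice is indifferent when 2q + 17(1−q) = 5q − 8(1−q), giving q = 25/28.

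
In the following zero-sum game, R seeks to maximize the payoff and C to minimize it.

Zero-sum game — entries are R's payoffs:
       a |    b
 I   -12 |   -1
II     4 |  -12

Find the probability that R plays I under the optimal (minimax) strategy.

16/27

Row minima are -12 and -12, so R's maximin is -12; column maxima are 4 and -1, so C's minimax is -1. These differ, so the equilibrium is in mixed strategies.
Let R play I with probability p. C is indifferent when −12p + 4(1−p) = −p − 12(1−p), giving p = 16/27.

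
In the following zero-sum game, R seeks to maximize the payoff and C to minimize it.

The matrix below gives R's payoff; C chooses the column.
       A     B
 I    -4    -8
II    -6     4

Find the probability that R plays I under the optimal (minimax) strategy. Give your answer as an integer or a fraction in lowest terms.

5/7

Row minima are -8 and -6, so R's maximin is -6; column maxima are -4 and 4, so C's minimax is -4. These differ, so the equilibrium is in mixed strategies.
Let R play I with probability p. C is indifferent when −4p − 6(1−p) = −8p + 4(1−p), giving p = 5/7.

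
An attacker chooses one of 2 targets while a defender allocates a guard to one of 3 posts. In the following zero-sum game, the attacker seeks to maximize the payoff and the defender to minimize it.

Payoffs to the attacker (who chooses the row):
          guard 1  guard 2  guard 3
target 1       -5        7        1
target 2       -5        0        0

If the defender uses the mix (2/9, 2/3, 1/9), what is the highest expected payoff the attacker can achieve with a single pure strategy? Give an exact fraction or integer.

11/3

target 1: (-5)·(2/9) + (7)·(2/3) + (1)·(1/9) = 11/3.
target 2: (-5)·(2/9) + (0)·(2/3) + (0)·(1/9) = -10/9.
The best pure response is target 1 with expected payoff 11/3.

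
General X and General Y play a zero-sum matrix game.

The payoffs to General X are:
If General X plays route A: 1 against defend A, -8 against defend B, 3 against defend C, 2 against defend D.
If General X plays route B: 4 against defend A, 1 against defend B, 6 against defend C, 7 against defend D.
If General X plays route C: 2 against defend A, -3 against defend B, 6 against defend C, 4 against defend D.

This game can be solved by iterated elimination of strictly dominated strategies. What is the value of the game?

Row route A is strictly dominated by row route B (4>1, 1>-8, 6>3, 7>2); eliminate route A.
Column defend A is strictly dominated by defend B for General Y (1<4, -3<2); eliminate defend A.
Column defend C is strictly dominated by defend B for General Y (1<6, -3<6); eliminate defend C.
Column defend D is strictly dominated by defend B for General Y (1<7, -3<4); eliminate defend D.
Row route C is strictly dominated by row route B (1>-3); eliminate route C.
Only (route B, defend B) remains, with payoff 1.

1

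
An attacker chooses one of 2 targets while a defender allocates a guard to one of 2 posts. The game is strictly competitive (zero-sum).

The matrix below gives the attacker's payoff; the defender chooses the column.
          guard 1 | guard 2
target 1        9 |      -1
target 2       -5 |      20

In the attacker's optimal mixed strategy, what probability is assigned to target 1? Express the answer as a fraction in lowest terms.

5/7

Row minima are -1 and -5, so the attacker's maximin is -1; column maxima are 9 and 20, so the defender's minimax is 9. These differ, so the equilibrium is in mixed strategies.
Let the attacker play target 1 with probability p. The defender is indifferent when 9p − 5(1−p) = −p + 20(1−p), giving p = 5/7.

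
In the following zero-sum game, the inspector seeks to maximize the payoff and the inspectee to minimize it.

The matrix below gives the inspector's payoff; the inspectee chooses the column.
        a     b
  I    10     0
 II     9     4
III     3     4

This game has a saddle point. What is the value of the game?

Row minima: 0, 4, 3 → the inspector's maximin is 4.
Column maxima: 10, 4 → the inspectee's minimax is 4.
They coincide at (II, b), so the value is 4.

4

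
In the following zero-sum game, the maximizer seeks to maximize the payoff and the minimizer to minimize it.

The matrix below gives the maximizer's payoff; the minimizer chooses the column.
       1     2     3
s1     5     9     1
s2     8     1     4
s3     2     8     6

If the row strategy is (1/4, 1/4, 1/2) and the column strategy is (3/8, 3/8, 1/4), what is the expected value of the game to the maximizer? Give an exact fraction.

Against (3/8, 3/8, 1/4), each row's expected payoff is s1: 11/2; s2: 35/8; s3: 21/4.
Taking the (1/4, 1/4, 1/2)-weighted average: (1/4)·(11/2) + (1/4)·(35/8) + (1/2)·(21/4) = 163/32.

163/32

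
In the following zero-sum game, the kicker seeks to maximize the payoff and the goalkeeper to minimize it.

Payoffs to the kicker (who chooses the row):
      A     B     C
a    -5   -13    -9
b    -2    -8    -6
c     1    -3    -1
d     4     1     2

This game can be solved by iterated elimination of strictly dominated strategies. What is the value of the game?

1

Column C is strictly dominated by B for the goalkeeper (-13<-9, -8<-6, -3<-1, 1<2); eliminate C.
Column A is strictly dominated by B for the goalkeeper (-13<-5, -8<-2, -3<1, 1<4); eliminate A.
Row b is strictly dominated by row c (-3>-8); eliminate b.
Row a is strictly dominated by row c (-3>-13); eliminate a.
Row c is strictly dominated by row d (1>-3); eliminate c.
Only (d, B) remains, with payoff 1.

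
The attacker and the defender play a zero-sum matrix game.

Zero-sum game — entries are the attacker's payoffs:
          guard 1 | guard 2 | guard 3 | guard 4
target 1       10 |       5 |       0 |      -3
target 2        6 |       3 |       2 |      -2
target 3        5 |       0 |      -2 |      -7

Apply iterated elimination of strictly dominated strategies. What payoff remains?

Row target 3 is strictly dominated by row target 1 (10>5, 5>0, 0>-2, -3>-7); eliminate target 3.
Column guard 2 is strictly dominated by guard 3 for the defender (0<5, 2<3); eliminate guard 2.
Column guard 1 is strictly dominated by guard 3 for the defender (0<10, 2<6); eliminate guard 1.
Row target 1 is strictly dominated by row target 2 (2>0, -2>-3); eliminate target 1.
Column guard 3 is strictly dominated by guard 4 for the defender (-2<2); eliminate guard 3.
Only (target 2, guard 4) remains, with payoff -2.

-2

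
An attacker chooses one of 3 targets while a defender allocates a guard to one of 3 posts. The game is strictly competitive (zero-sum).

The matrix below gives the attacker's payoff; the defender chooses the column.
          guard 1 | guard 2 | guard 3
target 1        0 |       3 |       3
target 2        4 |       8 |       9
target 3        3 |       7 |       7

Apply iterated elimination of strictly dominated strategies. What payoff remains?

4

Column guard 2 is strictly dominated by guard 1 for the defender (0<3, 4<8, 3<7); eliminate guard 2.
Row target 1 is strictly dominated by row target 2 (4>0, 9>3); eliminate target 1.
Column guard 3 is strictly dominated by guard 1 for the defender (4<9, 3<7); eliminate guard 3.
Row target 3 is strictly dominated by row target 2 (4>3); eliminate target 3.
Only (target 2, guard 1) remains, with payoff 4.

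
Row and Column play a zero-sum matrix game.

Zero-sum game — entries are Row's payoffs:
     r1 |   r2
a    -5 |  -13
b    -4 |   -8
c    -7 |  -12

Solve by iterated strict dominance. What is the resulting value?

Row a is strictly dominated by row b (-4>-5, -8>-13); eliminate a.
Column r1 is strictly dominated by r2 for Column (-8<-4, -12<-7); eliminate r1.
Row c is strictly dominated by row b (-8>-12); eliminate c.
Only (b, r2) remains, with payoff -8.

-8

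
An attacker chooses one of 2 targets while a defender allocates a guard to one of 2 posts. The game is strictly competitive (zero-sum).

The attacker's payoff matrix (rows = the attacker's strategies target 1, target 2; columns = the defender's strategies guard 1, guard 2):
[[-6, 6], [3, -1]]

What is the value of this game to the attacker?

3/4

Row minima are -6 and -1, so the attacker's maximin is -1; column maxima are 3 and 6, so the defender's minimax is 3. These differ, so the equilibrium is in mixed strategies.
Let the attacker play target 1 with probability p. The defender is indifferent when −6p + 3(1−p) = 6p − (1−p), giving p = 1/4.
Let the defender play guard 1 with probability q. The attacker is indifferent when −6q + 6(1−q) = 3q − (1−q), giving q = 7/16.
The value is -6·(7/16) + (6)·(9/16) = 3/4.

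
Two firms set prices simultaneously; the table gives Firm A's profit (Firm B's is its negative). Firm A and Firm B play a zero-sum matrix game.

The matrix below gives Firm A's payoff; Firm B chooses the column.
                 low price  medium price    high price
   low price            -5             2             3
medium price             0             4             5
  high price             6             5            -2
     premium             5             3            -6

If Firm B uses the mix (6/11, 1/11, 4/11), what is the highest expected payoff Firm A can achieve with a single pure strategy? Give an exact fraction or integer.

low price: (-5)·(6/11) + (2)·(1/11) + (3)·(4/11) = -16/11.
medium price: (0)·(6/11) + (4)·(1/11) + (5)·(4/11) = 24/11.
high price: (6)·(6/11) + (5)·(1/11) + (-2)·(4/11) = 3.
premium: (5)·(6/11) + (3)·(1/11) + (-6)·(4/11) = 9/11.
The best pure response is high price with expected payoff 3.

3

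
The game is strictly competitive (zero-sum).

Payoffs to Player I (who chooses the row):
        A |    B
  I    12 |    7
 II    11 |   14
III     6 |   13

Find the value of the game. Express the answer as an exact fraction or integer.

Row III is strictly dominated by row II, so Player I never plays it.
The remaining 2×2 game on (I, II) × (A, B) has no saddle point. Let Player I play I with probability p; indifference gives 12p + 11(1−p) = 7p + 14(1−p), so p = 3/8.
Similarly Player II's optimal q on A is 7/8, and the value is 12·(7/8) + (7)·(1/8) = 91/8.

91/8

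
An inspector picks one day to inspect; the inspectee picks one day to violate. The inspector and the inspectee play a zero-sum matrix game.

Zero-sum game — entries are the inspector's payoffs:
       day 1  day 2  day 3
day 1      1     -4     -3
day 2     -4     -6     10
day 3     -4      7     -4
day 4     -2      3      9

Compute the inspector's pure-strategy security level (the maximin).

The worst-case payoff for each row is day 1: -4, day 2: -6, day 3: -4, day 4: -2.
The best of these is -2.

-2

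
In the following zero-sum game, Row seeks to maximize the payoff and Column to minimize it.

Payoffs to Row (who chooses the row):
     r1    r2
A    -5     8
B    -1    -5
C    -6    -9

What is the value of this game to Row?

Row C is strictly dominated by row B, so Row never plays it.
The remaining 2×2 game on (A, B) × (r1, r2) has no saddle point. Let Row play A with probability p; indifference gives −5p − (1−p) = 8p − 5(1−p), so p = 4/17.
Similarly Column's optimal q on r1 is 13/17, and the value is -5·(13/17) + (8)·(4/17) = -33/17.

-33/17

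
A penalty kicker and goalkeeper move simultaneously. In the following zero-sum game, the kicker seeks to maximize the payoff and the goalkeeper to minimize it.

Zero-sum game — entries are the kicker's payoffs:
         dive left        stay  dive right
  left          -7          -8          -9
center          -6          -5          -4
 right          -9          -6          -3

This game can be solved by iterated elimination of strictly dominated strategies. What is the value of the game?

Row left is strictly dominated by row center (-6>-7, -5>-8, -4>-9); eliminate left.
Column dive right is strictly dominated by dive left for the goalkeeper (-6<-4, -9<-3); eliminate dive right.
Column stay is strictly dominated by dive left for the goalkeeper (-6<-5, -9<-6); eliminate stay.
Row right is strictly dominated by row center (-6>-9); eliminate right.
Only (center, dive left) remains, with payoff -6.

-6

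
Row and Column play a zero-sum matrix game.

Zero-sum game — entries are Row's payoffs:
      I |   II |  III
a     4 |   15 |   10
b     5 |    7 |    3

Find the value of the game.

19/4

Column II is strictly dominated by III for Column (it gives Row more in every row).
The remaining 2×2 game on (a, b) × (I, III) has no saddle point. Let Row play a with probability p; indifference gives 4p + 5(1−p) = 10p + 3(1−p), so p = 1/4.
Similarly Column's optimal q on I is 7/8, and the value is 4·(7/8) + (10)·(1/8) = 19/4.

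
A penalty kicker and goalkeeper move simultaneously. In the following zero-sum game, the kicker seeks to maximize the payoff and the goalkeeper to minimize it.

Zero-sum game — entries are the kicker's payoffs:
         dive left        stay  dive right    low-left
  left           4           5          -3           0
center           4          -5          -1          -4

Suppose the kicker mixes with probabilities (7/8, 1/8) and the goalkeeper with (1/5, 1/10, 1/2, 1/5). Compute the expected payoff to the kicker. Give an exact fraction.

Against (1/5, 1/10, 1/2, 1/5), each row's expected payoff is left: -1/5; center: -1.
Taking the (7/8, 1/8)-weighted average: (7/8)·(-1/5) + (1/8)·(-1) = -3/10.

-3/10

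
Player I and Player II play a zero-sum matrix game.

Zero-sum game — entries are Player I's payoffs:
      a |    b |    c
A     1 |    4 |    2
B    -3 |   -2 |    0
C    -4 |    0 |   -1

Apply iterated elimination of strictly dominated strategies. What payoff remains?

Column b is strictly dominated by a for Player II (1<4, -3<-2, -4<0); eliminate b.
Column c is strictly dominated by a for Player II (1<2, -3<0, -4<-1); eliminate c.
Row B is strictly dominated by row A (1>-3); eliminate B.
Row C is strictly dominated by row A (1>-4); eliminate C.
Only (A, a) remains, with payoff 1.

1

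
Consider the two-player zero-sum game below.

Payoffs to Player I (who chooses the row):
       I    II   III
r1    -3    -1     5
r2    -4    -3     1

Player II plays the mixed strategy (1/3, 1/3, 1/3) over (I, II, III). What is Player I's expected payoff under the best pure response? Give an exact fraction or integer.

1/3

r1: (-3)·(1/3) + (-1)·(1/3) + (5)·(1/3) = 1/3.
r2: (-4)·(1/3) + (-3)·(1/3) + (1)·(1/3) = -2.
The best pure response is r1 with expected payoff 1/3.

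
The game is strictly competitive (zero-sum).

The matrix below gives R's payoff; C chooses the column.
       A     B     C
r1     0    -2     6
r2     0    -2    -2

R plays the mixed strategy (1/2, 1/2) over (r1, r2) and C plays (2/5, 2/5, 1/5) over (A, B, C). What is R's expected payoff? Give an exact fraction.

-2/5

Against (2/5, 2/5, 1/5), each row's expected payoff is r1: 2/5; r2: -6/5.
Taking the (1/2, 1/2)-weighted average: (1/2)·(2/5) + (1/2)·(-6/5) = -2/5.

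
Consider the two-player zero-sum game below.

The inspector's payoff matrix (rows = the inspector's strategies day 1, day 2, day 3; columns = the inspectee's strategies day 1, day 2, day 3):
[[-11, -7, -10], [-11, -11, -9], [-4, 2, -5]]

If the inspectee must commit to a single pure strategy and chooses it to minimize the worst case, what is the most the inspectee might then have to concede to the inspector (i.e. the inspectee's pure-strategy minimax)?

The worst case (largest entry) in each column is day 1: -4, day 2: 2, day 3: -5.
The best (smallest) of these is -5.

-5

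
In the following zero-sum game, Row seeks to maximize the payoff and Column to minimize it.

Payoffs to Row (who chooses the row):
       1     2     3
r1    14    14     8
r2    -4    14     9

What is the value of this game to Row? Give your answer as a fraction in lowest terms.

158/19

Column 2 is strictly dominated by 3 for Column (it gives Row more in every row).
The remaining 2×2 game on (r1, r2) × (1, 3) has no saddle point. Let Row play r1 with probability p; indifference gives 14p − 4(1−p) = 8p + 9(1−p), so p = 13/19.
Similarly Column's optimal q on 1 is 1/19, and the value is 14·(1/19) + (8)·(18/19) = 158/19.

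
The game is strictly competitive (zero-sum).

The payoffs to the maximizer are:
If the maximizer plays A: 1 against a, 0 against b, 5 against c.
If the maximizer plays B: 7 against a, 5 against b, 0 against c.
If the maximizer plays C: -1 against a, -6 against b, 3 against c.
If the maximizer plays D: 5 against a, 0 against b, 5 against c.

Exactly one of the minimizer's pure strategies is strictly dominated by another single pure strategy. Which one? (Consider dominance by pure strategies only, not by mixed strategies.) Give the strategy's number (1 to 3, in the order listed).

The minimizer prefers columns that give the maximizer less. Compare a with b: 0 < 1, 5 < 7, -6 < -1, 0 < 5.
So b strictly dominates a for the minimizer; a is strictly dominated.

1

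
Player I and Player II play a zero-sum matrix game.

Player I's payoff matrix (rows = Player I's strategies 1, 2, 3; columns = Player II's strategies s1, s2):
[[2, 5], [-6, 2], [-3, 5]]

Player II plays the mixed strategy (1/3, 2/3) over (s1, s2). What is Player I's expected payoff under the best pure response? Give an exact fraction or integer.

4

1: (2)·(1/3) + (5)·(2/3) = 4.
2: (-6)·(1/3) + (2)·(2/3) = -2/3.
3: (-3)·(1/3) + (5)·(2/3) = 7/3.
The best pure response is 1 with expected payoff 4.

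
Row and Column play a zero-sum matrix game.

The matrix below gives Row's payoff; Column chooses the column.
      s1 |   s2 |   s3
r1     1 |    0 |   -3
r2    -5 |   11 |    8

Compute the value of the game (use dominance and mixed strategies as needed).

Column s2 is strictly dominated by s3 for Column (it gives Row more in every row).
The remaining 2×2 game on (r1, r2) × (s1, s3) has no saddle point. Let Row play r1 with probability p; indifference gives p − 5(1−p) = −3p + 8(1−p), so p = 13/17.
Similarly Column's optimal q on s1 is 11/17, and the value is 1·(11/17) + (-3)·(6/17) = -7/17.

-7/17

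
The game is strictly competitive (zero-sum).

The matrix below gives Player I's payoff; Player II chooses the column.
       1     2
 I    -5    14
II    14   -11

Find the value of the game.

Row minima are -5 and -11, so Player I's maximin is -5; column maxima are 14 and 14, so Player II's minimax is 14. These differ, so the equilibrium is in mixed strategies.
Let Player I play I with probability p. Player II is indifferent when −5p + 14(1−p) = 14p − 11(1−p), giving p = 25/44.
Let Player II play 1 with probability q. Player I is indifferent when −5q + 14(1−q) = 14q − 11(1−q), giving q = 25/44.
The value is -5·(25/44) + (14)·(19/44) = 141/44.

141/44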